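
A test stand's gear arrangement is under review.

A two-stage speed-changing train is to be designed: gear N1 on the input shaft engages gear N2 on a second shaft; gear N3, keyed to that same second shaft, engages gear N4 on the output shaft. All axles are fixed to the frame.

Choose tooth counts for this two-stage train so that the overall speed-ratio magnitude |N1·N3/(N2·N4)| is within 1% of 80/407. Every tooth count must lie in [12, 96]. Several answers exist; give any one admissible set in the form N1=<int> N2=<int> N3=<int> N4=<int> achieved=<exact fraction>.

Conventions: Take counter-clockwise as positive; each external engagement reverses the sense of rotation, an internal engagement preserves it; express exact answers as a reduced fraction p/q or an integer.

N1=12 N2=33 N3=20 N4=37 achieved=80/407

topology: fixed-axis compound train — 2 stages, target 80/407
target = 80/407 in lowest terms: an exact hit needs N1·N3 = k·80 and N2·N4 = k·407 for one integer k, every count in [12, 96]; additionally prefer no 1:1 stage (N1 ≠ N2, N3 ≠ N4)
k = 1…2: no 1:1-free in-range split of k·80 and k·407 into factor pairs; take k = 3
k = 3: N1·N3 = 240 = 12·20, N2·N4 = 1221 = 33·37
achieved = 12·20/(33·37) = 80/407; |achieved − target| = 0 ≤ 4/2035 ✓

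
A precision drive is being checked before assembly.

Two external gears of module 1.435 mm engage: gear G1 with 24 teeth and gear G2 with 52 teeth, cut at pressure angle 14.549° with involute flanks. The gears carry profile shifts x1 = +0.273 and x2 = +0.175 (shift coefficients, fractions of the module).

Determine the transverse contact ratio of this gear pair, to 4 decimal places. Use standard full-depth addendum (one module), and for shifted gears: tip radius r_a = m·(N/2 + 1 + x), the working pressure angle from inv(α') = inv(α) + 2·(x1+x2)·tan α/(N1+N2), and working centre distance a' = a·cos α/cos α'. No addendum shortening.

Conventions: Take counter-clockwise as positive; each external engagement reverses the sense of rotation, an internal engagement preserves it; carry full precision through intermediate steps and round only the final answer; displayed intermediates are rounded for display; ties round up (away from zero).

1.8383

topology: single-mesh involute geometry — m = 1.435, 24T/52T pair
base radii: r_b1 = 16.667809, r_b2 = 36.113586
tip radii: r_a1 = 19.046755, r_a2 = 38.996125
inv(α') = inv(14.549°) + 2·(+0.273+0.175)·tan α/(24+52) = 0.00866197  ⇒  α' = 16.77449°
a' = a·cos α / cos α' = 54.5300·cos 14.549°/cos 16.77449° = 55.127162
action lengths: √(r_a1²−r_b1²) = 9.217539, √(r_a2²−r_b2²) = 14.714165
base pitch p_b = π·m·cos α = 4.363622
CR = (9.217539 + 14.714165 − 55.127162·sin 16.77449°)/4.363622 = 1.838312
contact ratio ≈ 1.8383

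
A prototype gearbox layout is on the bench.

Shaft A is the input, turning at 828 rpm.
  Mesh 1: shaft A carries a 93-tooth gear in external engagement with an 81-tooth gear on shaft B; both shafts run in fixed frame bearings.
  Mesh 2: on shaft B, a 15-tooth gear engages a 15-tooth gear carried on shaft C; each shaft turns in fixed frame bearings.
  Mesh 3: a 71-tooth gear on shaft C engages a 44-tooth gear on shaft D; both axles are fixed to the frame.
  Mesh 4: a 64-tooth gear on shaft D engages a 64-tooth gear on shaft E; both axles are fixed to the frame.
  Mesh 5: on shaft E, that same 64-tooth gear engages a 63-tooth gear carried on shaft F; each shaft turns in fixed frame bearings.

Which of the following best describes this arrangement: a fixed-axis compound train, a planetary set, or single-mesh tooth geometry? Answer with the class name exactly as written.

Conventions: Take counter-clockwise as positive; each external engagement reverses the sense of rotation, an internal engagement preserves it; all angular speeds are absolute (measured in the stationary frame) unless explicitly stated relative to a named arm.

class = fixed-axis compound train [5 meshes; 5 ratios multiply, 5 sense flips]
classification: fixed-axis compound train

fixed-axis compound train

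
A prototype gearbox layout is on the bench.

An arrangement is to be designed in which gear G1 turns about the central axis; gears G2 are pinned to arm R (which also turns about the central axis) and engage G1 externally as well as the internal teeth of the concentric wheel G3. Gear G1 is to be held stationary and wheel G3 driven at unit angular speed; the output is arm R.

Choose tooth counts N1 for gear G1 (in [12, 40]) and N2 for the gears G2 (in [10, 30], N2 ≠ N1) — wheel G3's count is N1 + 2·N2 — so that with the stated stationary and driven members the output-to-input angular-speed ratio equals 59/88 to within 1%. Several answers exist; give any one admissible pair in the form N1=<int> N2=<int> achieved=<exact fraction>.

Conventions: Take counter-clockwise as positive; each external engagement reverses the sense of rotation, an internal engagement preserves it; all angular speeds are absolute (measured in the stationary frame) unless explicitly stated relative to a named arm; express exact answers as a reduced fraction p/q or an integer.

topology: planetary set — design target 59/88, arm = carrier (Willis)
Willis with ω_sun = 0: ω_arm/ω_ring = N3/(N1+N3); set equal to 59/88  ⇒  N3/N1 = (59/88)/(1 − 59/88) = 59/29
N3 = N1 + 2·N2  ⇒  N2/N1 = (N3/N1 − 1)/2 = (59/29 − 1)/2 = 15/29
smallest multiple with N1 ≥ 12 and N2 ≥ 10: k = 1  ⇒  N1 = 1·29 = 29, N2 = 1·15 = 15 (N1 ≤ 40, N2 ≤ 30, N2 ≠ N1 ✓), N3 = 29 + 2·15 = 59
check: N3/(N1+N3) with N1 = 29, N3 = 59 gives 59/88; |achieved − target| = 0 ≤ 59/8800 ✓

N1=29 N2=15 achieved=59/88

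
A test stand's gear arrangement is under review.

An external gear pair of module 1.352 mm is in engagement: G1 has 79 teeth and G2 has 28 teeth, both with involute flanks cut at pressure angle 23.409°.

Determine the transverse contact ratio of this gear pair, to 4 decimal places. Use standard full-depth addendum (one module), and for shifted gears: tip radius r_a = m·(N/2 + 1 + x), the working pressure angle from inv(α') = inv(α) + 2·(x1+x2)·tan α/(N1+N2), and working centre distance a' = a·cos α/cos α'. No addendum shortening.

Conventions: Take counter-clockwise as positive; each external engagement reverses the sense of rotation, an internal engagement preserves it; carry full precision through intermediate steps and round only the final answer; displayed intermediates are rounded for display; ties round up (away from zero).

single-mesh involute tooth geometry (79T engaging 28T at module 1.352)
base radii: r_b1 = 49.008436, r_b2 = 17.370079
tip radii: r_a1 = 54.756000, r_a2 = 20.280000
no profile shift: α' = α, a' = a
action lengths: √(r_a1²−r_b1²) = 24.421154, √(r_a2²−r_b2²) = 10.467033
base pitch p_b = π·m·cos α = 3.897837
CR = (24.421154 + 10.467033 − 72.332000·sin 23.40900°)/3.897837 = 1.578121
contact ratio ≈ 1.5781

1.5781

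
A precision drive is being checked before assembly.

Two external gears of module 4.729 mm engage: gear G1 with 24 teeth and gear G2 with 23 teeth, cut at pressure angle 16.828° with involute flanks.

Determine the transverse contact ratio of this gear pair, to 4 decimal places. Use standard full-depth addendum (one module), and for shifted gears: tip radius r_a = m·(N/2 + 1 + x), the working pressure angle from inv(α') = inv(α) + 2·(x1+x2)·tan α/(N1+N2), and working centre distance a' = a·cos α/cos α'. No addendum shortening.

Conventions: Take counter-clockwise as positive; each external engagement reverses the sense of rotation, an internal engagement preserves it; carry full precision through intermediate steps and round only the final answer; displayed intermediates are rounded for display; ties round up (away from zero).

1.7320

recognized (one external pair, fixed centres): single-mesh tooth geometry, m = 4.729, N1 = 24, N2 = 23
base radii: r_b1 = 54.317945, r_b2 = 52.054697
tip radii: r_a1 = 61.477000, r_a2 = 59.112500
no profile shift: α' = α, a' = a
action lengths: √(r_a1²−r_b1²) = 28.792054, √(r_a2²−r_b2²) = 28.010644
base pitch p_b = π·m·cos α = 14.220405
CR = (28.792054 + 28.010644 − 111.131500·sin 16.82800°)/14.220405 = 1.732030
contact ratio ≈ 1.7320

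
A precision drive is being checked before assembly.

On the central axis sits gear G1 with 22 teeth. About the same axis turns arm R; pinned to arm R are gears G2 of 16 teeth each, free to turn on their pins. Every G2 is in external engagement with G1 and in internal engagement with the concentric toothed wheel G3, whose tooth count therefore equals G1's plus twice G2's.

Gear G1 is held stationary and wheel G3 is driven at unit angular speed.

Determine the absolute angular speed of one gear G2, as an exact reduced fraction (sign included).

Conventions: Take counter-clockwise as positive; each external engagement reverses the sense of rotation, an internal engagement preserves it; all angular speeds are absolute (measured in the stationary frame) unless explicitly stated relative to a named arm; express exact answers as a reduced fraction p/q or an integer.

27/16

class = planetary set [G3 = 22+2·16 = 54; Willis about the carrier]
ring teeth: 22 + 2·16 = 54
22(ω_sun−ω_arm) = −54(ω_ring−ω_arm),  ω_sun = 0, ω_ring = 1
22(0−ω_arm) = −54(1−ω_arm)  ⇒  76·ω_arm = 54  ⇒  ω_arm = 27/38
sun–planet mesh: 22·(0−27/38) = −16·(ω_p−ω_arm)  ⇒  ω_p−ω_arm = 297/304
ω_p = 27/38 + 297/304 = 27/16
exact speed ratio = 27/16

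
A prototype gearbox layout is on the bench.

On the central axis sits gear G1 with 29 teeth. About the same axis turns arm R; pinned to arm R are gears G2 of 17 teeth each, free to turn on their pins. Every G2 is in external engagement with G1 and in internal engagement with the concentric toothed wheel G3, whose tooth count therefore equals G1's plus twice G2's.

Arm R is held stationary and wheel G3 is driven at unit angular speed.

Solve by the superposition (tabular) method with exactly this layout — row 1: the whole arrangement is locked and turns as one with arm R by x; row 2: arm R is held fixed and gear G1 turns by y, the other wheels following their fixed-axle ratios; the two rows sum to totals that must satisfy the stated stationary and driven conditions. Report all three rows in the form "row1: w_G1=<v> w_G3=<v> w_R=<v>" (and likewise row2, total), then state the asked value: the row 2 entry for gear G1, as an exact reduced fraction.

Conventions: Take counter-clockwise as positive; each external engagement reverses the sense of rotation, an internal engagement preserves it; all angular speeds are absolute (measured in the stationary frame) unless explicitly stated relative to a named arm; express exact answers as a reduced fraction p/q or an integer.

row1: w_G1=0 w_G3=0 w_R=0
row2: w_G1=-63/29 w_G3=1 w_R=0
total: w_G1=-63/29 w_G3=1 w_R=0
asked value: -63/29

class = planetary set [G3 = 29+2·17 = 63; Willis about the carrier]
row 1 (train locked, turned with arm): all members turn x
row 2: sun turns y, ring = −(29/63)·y, arm 0
boundary: total ω_arm = x = 0 and total ω_ring = x − (29/63)·y = 1  ⇒  y = -63/29, x = 0
row 2 ring = −(29/63)·(-63/29) = 1
totals (row 1 + row 2): sun 0 + (-63/29) = -63/29, ring 0 + 1 = 1, arm 0 + 0 = 0
asked cell (row2, sun) = -63/29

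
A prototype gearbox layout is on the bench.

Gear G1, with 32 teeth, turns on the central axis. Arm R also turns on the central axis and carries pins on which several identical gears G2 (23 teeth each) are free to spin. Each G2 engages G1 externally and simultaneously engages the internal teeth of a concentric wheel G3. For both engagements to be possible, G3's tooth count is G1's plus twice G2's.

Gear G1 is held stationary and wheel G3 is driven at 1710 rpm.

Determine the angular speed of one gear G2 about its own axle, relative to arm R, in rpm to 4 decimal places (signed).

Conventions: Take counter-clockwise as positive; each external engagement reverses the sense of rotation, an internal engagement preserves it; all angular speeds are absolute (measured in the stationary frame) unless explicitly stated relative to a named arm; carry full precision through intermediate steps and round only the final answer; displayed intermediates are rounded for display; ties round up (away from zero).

planetary set (32T centre, 23T on arm, 78T internal) — Willis relation
normalise by the input: solve with ω_ring = 1, then scale by 1710 rpm
ring teeth: 32 + 2·23 = 78
32(ω_sun−ω_arm) = −78(ω_ring−ω_arm),  ω_sun = 0, ω_ring = 1
32(0−ω_arm) = −78(1−ω_arm)  ⇒  110·ω_arm = 78  ⇒  ω_arm = 39/55
sun–planet mesh: 32·(0−39/55) = −23·(ω_p−ω_arm)  ⇒  ω_p−ω_arm = 1248/1265
scale: ω_p−ω_arm = 1248/1265 × 1710 rpm = +1687.0198 rpm

+1687.0198 rpm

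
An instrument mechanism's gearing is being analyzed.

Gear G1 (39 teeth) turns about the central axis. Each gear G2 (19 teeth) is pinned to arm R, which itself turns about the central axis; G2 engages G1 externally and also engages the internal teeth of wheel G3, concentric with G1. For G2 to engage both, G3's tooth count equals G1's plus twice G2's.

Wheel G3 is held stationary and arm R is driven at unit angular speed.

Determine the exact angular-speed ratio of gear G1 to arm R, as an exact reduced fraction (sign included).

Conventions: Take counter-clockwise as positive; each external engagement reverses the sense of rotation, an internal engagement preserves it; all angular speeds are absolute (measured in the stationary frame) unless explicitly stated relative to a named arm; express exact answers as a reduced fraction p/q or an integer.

116/39

recognized (axles ride arm R): planetary set, 39/19/77 teeth
ring teeth: 39 + 2·19 = 77
39(ω_sun−ω_arm) = −77(ω_ring−ω_arm),  ω_ring = 0, ω_arm = 1
ω_sun = 1 − (77/39)(0−1) = 116/39
ω_out/ω_in = 116/39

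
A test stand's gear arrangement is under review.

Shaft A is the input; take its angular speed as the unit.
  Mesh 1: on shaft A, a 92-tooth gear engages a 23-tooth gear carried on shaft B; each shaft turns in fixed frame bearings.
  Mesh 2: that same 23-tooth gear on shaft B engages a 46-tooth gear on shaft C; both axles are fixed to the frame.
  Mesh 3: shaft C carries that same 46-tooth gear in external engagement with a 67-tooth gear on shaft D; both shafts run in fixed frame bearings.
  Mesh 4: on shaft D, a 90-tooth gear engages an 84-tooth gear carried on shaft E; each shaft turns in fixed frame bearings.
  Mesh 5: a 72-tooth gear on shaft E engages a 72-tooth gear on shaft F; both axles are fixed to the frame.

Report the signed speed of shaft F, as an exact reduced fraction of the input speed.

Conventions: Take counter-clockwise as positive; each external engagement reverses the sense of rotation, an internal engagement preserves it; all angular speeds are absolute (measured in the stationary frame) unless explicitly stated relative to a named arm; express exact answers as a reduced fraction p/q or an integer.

-690/469

5-mesh fixed-axis compound train (all bearings frame-fixed)
mesh 1 [92T→23T]: |ω|/ω_in = 1×92/23 = 4, sense flips to −
mesh 2 [23T→46T]: |ω|/ω_in = 4×23/46 = 2, sense flips to +
mesh 3 [46T→67T]: |ω|/ω_in = 2×46/67 = 92/67, sense flips to −
mesh 4 [90T→84T]: |ω|/ω_in = (92/67)×90/84 = 690/469, sense flips to +
mesh 5 [72T→72T]: |ω|/ω_in = (690/469)×72/72 = 690/469, sense flips to −
signed output speed (× input speed) = -690/469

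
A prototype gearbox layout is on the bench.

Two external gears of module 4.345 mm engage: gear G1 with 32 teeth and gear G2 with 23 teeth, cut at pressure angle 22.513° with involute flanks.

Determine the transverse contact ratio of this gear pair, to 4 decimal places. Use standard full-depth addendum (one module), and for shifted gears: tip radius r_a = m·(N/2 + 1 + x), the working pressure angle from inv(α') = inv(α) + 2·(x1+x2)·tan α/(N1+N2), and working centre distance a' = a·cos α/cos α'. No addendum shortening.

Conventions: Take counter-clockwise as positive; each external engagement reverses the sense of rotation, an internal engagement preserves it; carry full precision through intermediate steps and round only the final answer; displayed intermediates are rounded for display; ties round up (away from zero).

topology: single-mesh involute geometry — m = 4.345, 32T/23T pair
base radii: r_b1 = 64.222067, r_b2 = 46.159611
tip radii: r_a1 = 73.865000, r_a2 = 54.312500
no profile shift: α' = α, a' = a
action lengths: √(r_a1²−r_b1²) = 36.490606, √(r_a2²−r_b2²) = 28.620587
base pitch p_b = π·m·cos α = 12.609973
CR = (36.490606 + 28.620587 − 119.487500·sin 22.51300°)/12.609973 = 1.535313
contact ratio ≈ 1.5353

1.5353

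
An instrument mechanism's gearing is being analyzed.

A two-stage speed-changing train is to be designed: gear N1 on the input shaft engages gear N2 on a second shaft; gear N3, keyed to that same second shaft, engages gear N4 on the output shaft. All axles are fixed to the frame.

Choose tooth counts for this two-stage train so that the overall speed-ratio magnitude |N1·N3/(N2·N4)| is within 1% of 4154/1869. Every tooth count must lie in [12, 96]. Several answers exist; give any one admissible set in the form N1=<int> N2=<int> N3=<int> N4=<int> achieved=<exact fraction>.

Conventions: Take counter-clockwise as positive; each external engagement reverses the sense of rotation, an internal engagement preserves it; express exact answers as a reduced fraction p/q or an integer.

class = fixed-axis compound train [2-stage, 4154/1869 wanted]
target = 4154/1869 in lowest terms: an exact hit needs N1·N3 = k·4154 and N2·N4 = k·1869 for one integer k, every count in [12, 96]; additionally prefer no 1:1 stage (N1 ≠ N2, N3 ≠ N4)
k = 1: N1·N3 = 4154 = 62·67, N2·N4 = 1869 = 21·89
achieved = 62·67/(21·89) = 4154/1869; |achieved − target| = 0 ≤ 2077/93450 ✓

N1=62 N2=21 N3=67 N4=89 achieved=4154/1869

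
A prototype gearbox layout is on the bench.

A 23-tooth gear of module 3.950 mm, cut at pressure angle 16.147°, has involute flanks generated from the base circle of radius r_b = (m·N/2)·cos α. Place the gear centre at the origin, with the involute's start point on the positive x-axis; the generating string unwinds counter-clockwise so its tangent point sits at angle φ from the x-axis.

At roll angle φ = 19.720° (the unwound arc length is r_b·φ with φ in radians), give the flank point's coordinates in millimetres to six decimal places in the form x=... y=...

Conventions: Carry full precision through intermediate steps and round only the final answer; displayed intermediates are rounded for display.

topology: single-mesh involute geometry — m = 3.950, N = 23
pitch radius r_p = m·N/2 = 3.950·23/2 = 45.425000
base radius r_b = r_p·cos α = 45.425000·cos 16.147° = 43.633045
roll angle φ = 19.720° = 0.34417893 rad
x = r_b·(cos φ + φ·sin φ) = 46.141378
y = r_b·(sin φ − φ·cos φ) = 0.585995

x=46.141378 y=0.585995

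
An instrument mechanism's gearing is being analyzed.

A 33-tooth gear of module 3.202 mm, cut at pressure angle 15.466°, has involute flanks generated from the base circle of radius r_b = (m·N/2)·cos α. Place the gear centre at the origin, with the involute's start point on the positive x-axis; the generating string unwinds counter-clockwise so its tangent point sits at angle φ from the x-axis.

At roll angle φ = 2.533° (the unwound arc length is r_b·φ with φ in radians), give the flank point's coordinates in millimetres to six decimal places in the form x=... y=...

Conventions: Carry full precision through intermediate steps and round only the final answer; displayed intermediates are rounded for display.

topology: single-mesh involute geometry — m = 3.202, N = 33
pitch radius r_p = m·N/2 = 3.202·33/2 = 52.833000
base radius r_b = r_p·cos α = 52.833000·cos 15.466° = 50.919857
roll angle φ = 2.533° = 0.04420919 rad
x = r_b·(cos φ + φ·sin φ) = 50.969593
y = r_b·(sin φ − φ·cos φ) = 0.001466

x=50.969593 y=0.001466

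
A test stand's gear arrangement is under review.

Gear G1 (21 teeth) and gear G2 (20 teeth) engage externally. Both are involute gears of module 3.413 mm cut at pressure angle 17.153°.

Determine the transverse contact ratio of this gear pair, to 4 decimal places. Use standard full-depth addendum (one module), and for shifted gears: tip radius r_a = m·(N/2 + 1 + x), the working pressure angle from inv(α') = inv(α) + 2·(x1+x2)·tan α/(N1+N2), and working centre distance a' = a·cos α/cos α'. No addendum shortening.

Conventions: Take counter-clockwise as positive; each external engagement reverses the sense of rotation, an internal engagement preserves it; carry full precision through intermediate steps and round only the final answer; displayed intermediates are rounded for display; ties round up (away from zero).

1.6737

single-mesh involute tooth geometry (21T engaging 20T at module 3.413)
base radii: r_b1 = 34.242514, r_b2 = 32.611918
tip radii: r_a1 = 39.249500, r_a2 = 37.543000
no profile shift: α' = α, a' = a
action lengths: √(r_a1²−r_b1²) = 19.182634, √(r_a2²−r_b2²) = 18.599452
base pitch p_b = π·m·cos α = 10.245336
CR = (19.182634 + 18.599452 − 69.966500·sin 17.15300°)/10.245336 = 1.673665
contact ratio ≈ 1.6737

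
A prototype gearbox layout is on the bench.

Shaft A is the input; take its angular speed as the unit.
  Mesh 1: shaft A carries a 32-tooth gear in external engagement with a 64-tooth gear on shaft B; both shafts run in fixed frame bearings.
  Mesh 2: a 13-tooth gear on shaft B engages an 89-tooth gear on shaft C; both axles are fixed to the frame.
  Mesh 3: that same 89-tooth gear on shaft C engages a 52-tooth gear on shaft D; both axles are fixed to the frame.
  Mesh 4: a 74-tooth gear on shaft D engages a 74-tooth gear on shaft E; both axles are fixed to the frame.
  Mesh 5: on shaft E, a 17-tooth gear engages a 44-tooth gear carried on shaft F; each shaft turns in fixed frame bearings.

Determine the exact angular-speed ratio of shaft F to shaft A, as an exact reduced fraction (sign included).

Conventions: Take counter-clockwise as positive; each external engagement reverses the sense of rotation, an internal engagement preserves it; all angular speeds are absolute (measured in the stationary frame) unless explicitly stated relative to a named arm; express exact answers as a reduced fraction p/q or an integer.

class = fixed-axis compound train [5 meshes; 5 ratios multiply, 5 sense flips]
mesh 1 [32T→64T]: running ratio 1/2, sense −
mesh 2 [13T→89T]: running ratio 13/178, sense +
mesh 3 [89T→52T]: running ratio 1/8, sense −
mesh 4 [74T→74T]: running ratio 1/8, sense +
mesh 5 [17T→44T]: running ratio 17/352, sense −
ω_out/ω_in = -17/352

-17/352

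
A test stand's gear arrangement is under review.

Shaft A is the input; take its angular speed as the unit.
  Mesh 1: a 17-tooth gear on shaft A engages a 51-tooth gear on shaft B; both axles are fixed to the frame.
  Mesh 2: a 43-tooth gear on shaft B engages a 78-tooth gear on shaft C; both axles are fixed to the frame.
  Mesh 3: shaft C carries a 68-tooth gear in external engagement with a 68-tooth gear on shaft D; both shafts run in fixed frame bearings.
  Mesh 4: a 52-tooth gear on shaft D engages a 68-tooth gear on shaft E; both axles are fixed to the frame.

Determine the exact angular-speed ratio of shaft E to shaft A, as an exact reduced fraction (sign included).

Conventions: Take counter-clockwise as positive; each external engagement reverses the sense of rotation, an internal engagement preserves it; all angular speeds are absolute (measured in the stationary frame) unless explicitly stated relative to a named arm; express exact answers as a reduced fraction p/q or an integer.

class = fixed-axis compound train [4 meshes; 4 ratios multiply, 4 sense flips]
mesh 1 [17T→51T]: running ratio 1/3, sense −
mesh 2 [43T→78T]: running ratio 43/234, sense +
mesh 3 [68T→68T]: running ratio 43/234, sense −
mesh 4 [52T→68T]: running ratio 43/306, sense +
ω_out/ω_in = 43/306

43/306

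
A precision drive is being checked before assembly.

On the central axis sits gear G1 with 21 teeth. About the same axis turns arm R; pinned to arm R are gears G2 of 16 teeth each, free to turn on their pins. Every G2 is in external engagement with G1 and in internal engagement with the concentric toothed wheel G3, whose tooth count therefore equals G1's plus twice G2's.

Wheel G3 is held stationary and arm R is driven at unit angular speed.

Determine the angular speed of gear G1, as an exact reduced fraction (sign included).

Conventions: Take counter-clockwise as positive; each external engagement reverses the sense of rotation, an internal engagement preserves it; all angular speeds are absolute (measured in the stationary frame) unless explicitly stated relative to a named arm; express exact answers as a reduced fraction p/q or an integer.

74/21

class = planetary set [G3 = 21+2·16 = 53; Willis about the carrier]
ring teeth: 21 + 2·16 = 53
21(ω_sun−ω_arm) = −53(ω_ring−ω_arm),  ω_ring = 0, ω_arm = 1
ω_sun = 1 − (53/21)(0−1) = 74/21
exact speed ratio = 74/21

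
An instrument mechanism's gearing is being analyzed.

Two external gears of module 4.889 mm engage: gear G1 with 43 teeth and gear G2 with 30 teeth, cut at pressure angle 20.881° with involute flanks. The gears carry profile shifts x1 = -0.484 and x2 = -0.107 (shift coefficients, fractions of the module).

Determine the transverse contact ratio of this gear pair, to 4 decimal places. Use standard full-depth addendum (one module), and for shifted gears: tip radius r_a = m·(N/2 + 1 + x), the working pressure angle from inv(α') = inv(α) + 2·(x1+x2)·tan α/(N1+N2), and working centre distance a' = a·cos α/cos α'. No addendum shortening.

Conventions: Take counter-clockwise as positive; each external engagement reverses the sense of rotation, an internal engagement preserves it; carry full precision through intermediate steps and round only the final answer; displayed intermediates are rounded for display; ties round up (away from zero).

single-mesh involute tooth geometry (43T engaging 30T at module 4.889)
base radii: r_b1 = 98.209931, r_b2 = 68.518557
tip radii: r_a1 = 107.636224, r_a2 = 77.700877
inv(α') = inv(20.881°) + 2·(-0.484-0.107)·tan α/(43+30) = 0.01086386  ⇒  α' = 18.05595°
a' = a·cos α / cos α' = 178.4485·cos 20.881°/cos 18.05595° = 175.364427
action lengths: √(r_a1²−r_b1²) = 44.049587, √(r_a2²−r_b2²) = 36.641966
base pitch p_b = π·m·cos α = 14.350493
CR = (44.049587 + 36.641966 − 175.364427·sin 18.05595°)/14.350493 = 1.835347
contact ratio ≈ 1.8353

1.8353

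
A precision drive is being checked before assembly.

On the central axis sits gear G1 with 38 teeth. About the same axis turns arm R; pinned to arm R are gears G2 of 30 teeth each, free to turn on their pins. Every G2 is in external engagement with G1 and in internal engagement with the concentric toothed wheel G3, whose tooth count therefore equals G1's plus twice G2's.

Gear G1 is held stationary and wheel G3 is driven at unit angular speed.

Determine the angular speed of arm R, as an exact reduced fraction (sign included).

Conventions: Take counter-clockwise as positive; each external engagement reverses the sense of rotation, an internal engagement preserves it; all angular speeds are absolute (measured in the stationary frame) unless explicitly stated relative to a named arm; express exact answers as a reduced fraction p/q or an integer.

49/68

recognized (axles ride arm R): planetary set, 38/30/98 teeth
ring teeth: 38 + 2·30 = 98
38(ω_sun−ω_arm) = −98(ω_ring−ω_arm),  ω_sun = 0, ω_ring = 1
38(0−ω_arm) = −98(1−ω_arm)  ⇒  136·ω_arm = 98  ⇒  ω_arm = 49/68
exact speed ratio = 49/68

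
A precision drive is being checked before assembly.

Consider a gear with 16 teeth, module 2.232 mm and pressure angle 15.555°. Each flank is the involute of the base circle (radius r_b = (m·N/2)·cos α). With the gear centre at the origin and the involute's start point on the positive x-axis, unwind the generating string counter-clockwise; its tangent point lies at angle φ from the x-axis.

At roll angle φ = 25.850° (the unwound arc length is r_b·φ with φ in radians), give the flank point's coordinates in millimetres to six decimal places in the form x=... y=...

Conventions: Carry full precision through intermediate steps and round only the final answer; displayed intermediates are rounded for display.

class = single-mesh tooth geometry [base-circle involute, m = 2.232, 16T]
pitch radius r_p = m·N/2 = 2.232·16/2 = 17.856000
base radius r_b = r_p·cos α = 17.856000·cos 15.555° = 17.201997
roll angle φ = 25.850° = 0.45116761 rad
x = r_b·(cos φ + φ·sin φ) = 18.864659
y = r_b·(sin φ − φ·cos φ) = 0.515947

x=18.864659 y=0.515947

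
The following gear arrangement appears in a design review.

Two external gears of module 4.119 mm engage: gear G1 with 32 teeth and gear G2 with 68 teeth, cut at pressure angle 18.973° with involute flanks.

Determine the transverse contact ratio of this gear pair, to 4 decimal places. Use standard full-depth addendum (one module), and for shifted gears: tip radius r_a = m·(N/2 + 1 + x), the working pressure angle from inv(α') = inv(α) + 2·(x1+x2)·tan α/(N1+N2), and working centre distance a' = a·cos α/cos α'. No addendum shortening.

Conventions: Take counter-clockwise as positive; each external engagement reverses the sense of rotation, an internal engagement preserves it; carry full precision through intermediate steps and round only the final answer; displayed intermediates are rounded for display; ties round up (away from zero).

recognized (one external pair, fixed centres): single-mesh tooth geometry, m = 4.119, N1 = 32, N2 = 68
base radii: r_b1 = 62.323560, r_b2 = 132.437566
tip radii: r_a1 = 70.023000, r_a2 = 144.165000
no profile shift: α' = α, a' = a
action lengths: √(r_a1²−r_b1²) = 31.921691, √(r_a2²−r_b2²) = 56.954705
base pitch p_b = π·m·cos α = 12.237202
CR = (31.921691 + 56.954705 − 205.950000·sin 18.97300°)/12.237202 = 1.791047
contact ratio ≈ 1.7910

1.7910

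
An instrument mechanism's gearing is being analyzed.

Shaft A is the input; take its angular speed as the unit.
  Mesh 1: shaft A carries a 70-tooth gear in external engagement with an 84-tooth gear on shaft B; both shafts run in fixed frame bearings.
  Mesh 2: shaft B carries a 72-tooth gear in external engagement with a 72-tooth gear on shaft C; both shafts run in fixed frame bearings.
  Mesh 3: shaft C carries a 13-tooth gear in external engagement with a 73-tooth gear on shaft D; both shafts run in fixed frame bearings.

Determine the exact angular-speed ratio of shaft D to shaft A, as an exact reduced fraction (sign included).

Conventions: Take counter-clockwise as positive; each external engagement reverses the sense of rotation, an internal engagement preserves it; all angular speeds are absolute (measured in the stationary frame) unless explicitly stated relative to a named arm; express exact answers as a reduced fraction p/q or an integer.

-65/438

class = fixed-axis compound train [3 meshes; 3 ratios multiply, 3 sense flips]
mesh 1 [70T→84T]: running ratio 5/6, sense −
mesh 2 [72T→72T]: running ratio 5/6, sense +
mesh 3 [13T→73T]: running ratio 65/438, sense −
ω_out/ω_in = -65/438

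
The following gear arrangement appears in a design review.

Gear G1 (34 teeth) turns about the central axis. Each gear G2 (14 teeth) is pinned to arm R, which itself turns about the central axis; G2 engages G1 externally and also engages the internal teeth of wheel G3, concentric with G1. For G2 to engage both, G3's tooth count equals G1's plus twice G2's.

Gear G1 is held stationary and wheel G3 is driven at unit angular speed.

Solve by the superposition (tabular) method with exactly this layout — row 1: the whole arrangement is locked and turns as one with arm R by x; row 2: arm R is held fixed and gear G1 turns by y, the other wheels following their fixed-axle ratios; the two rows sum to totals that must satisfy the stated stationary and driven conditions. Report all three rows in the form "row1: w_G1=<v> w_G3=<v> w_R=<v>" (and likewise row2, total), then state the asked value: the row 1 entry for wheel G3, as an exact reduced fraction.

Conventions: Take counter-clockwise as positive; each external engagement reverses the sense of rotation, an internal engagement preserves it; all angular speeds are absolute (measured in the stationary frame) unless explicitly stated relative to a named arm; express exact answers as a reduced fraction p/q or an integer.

planetary set (34T centre, 14T on arm, 62T internal) — Willis relation
row 1 — lock + rotate with arm: ω_sun = ω_ring = ω_arm = x
row 2 — arm fixed, fixed-axis ratios: sun y, ring −(34/62)·y, arm 0
boundary: total ω_sun = x + y = 0 and total ω_ring = x − (34/62)·y = 1  ⇒  y = -31/48, x = 31/48
row 2 ring = −(34/62)·(-31/48) = 17/48
totals (row 1 + row 2): sun 31/48 + (-31/48) = 0, ring 31/48 + 17/48 = 1, arm 31/48 + 0 = 31/48
asked cell (row1, ring) = 31/48

row1: w_G1=31/48 w_G3=31/48 w_R=31/48
row2: w_G1=-31/48 w_G3=17/48 w_R=0
total: w_G1=0 w_G3=1 w_R=31/48
asked value: 31/48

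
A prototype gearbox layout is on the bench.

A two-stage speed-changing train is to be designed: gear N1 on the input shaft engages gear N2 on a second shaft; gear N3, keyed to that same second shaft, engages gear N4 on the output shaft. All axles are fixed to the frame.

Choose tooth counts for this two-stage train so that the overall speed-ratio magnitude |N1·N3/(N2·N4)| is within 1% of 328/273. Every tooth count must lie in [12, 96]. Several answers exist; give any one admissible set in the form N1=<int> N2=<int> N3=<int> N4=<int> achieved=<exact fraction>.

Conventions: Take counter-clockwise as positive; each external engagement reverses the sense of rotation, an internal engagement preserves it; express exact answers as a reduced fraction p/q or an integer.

2-stage fixed-axis compound train for ratio 328/273
target = 328/273 in lowest terms: an exact hit needs N1·N3 = k·328 and N2·N4 = k·273 for one integer k, every count in [12, 96]; additionally prefer no 1:1 stage (N1 ≠ N2, N3 ≠ N4)
k = 1: no 1:1-free in-range split of k·328 and k·273 into factor pairs; take k = 2
k = 2: N1·N3 = 656 = 16·41, N2·N4 = 546 = 13·42
achieved = 16·41/(13·42) = 328/273; |achieved − target| = 0 ≤ 82/6825 ✓

N1=16 N2=13 N3=41 N4=42 achieved=328/273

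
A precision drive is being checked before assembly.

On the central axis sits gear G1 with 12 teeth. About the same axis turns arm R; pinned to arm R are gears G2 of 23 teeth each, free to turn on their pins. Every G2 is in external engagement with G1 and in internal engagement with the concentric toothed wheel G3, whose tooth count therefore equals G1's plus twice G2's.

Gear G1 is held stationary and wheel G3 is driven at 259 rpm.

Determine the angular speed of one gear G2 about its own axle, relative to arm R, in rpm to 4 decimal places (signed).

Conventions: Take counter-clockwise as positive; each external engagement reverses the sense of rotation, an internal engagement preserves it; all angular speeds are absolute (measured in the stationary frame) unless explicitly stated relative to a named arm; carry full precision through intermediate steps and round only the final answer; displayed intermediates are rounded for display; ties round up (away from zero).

planetary set (12T centre, 23T on arm, 58T internal) — Willis relation
normalise by the input: solve with ω_ring = 1, then scale by 259 rpm
ring teeth: 12 + 2·23 = 58
12(ω_sun−ω_arm) = −58(ω_ring−ω_arm),  ω_sun = 0, ω_ring = 1
12(0−ω_arm) = −58(1−ω_arm)  ⇒  70·ω_arm = 58  ⇒  ω_arm = 29/35
sun–planet mesh: 12·(0−29/35) = −23·(ω_p−ω_arm)  ⇒  ω_p−ω_arm = 348/805
scale: ω_p−ω_arm = 348/805 × 259 rpm = +111.9652 rpm

+111.9652 rpm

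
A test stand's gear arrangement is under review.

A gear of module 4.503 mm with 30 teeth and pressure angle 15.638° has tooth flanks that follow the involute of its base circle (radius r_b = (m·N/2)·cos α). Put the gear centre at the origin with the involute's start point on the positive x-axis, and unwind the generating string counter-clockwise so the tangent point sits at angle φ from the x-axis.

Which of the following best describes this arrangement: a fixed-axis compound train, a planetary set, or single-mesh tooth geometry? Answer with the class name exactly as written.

single-mesh tooth geometry

class = single-mesh tooth geometry [base-circle involute, m = 4.503, 30T]
classification: single-mesh tooth geometry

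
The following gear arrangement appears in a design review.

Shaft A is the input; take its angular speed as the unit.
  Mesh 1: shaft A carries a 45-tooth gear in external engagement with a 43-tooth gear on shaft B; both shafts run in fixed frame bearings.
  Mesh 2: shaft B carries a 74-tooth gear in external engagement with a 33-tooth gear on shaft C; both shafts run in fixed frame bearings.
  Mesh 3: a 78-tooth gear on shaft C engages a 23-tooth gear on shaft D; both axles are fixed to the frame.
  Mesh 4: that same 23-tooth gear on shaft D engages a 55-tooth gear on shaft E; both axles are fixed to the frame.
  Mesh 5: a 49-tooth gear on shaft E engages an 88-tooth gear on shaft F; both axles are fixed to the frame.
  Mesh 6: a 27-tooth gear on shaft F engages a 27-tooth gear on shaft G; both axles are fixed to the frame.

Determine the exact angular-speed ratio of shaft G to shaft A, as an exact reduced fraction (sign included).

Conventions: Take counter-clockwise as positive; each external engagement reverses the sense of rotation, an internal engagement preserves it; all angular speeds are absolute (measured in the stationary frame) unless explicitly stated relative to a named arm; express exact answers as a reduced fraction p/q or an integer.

212121/114466

class = fixed-axis compound train [6 meshes; 6 ratios multiply, 6 sense flips]
mesh 1 [45T→43T]: running ratio 45/43, sense −
mesh 2 [74T→33T]: running ratio 1110/473, sense +
mesh 3 [78T→23T]: running ratio 86580/10879, sense −
mesh 4 [23T→55T]: running ratio 17316/5203, sense +
mesh 5 [49T→88T]: running ratio 212121/114466, sense −
mesh 6 [27T→27T]: running ratio 212121/114466, sense +
ω_out/ω_in = 212121/114466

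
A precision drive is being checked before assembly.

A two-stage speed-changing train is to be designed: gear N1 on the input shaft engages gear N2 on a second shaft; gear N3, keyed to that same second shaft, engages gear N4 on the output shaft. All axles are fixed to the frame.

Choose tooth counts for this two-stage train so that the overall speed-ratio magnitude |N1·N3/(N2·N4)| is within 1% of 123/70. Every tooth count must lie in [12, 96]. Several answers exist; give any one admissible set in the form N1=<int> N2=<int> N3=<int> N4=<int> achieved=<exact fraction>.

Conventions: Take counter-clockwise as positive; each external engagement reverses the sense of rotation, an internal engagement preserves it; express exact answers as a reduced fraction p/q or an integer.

2-stage fixed-axis compound train for ratio 123/70
target = 123/70 in lowest terms: an exact hit needs N1·N3 = k·123 and N2·N4 = k·70 for one integer k, every count in [12, 96]; additionally prefer no 1:1 stage (N1 ≠ N2, N3 ≠ N4)
k = 1…3: no 1:1-free in-range split of k·123 and k·70 into factor pairs; take k = 4
k = 4: N1·N3 = 492 = 12·41, N2·N4 = 280 = 14·20
achieved = 12·41/(14·20) = 123/70; |achieved − target| = 0 ≤ 123/7000 ✓

N1=12 N2=14 N3=41 N4=20 achieved=123/70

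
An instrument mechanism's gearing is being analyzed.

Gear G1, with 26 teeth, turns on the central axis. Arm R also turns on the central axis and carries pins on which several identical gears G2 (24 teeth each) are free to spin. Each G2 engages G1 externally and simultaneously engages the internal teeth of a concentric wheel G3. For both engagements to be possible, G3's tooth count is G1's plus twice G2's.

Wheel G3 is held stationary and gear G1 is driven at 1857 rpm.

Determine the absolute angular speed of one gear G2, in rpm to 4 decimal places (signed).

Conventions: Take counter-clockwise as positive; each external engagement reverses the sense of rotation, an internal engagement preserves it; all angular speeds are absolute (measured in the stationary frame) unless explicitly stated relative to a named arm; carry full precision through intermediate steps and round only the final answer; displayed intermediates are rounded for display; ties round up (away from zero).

class = planetary set [G3 = 26+2·24 = 74; Willis about the carrier]
normalise by the input: solve with ω_sun = 1, then scale by 1857 rpm
ring teeth: 26 + 2·24 = 74
26(ω_sun−ω_arm) = −74(ω_ring−ω_arm),  ω_ring = 0, ω_sun = 1
26(1−ω_arm) = −74(0−ω_arm)  ⇒  100·ω_arm = 26  ⇒  ω_arm = 13/50
sun–planet mesh: 26·(1−13/50) = −24·(ω_p−ω_arm)  ⇒  ω_p−ω_arm = -481/600
ω_p = 13/50 − 481/600 = -13/24
scale: ω_p = -13/24 × 1857 rpm = -1005.8750 rpm

-1005.8750 rpm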